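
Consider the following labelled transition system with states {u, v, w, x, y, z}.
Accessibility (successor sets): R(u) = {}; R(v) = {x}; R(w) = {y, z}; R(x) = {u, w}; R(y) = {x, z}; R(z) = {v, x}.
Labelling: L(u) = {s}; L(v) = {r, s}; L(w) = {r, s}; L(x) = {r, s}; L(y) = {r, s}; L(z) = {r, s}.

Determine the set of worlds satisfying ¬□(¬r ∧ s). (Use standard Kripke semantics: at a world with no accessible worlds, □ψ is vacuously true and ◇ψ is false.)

v, w, x, y, z

Let φ = ¬□(¬r ∧ s). Evaluate φ at each world:
  u (successors ∅): φ is false.
  v (successors {x}): φ is true.
  w (successors {y, z}): φ is true.
  x (successors {u, w}): φ is true.
  y (successors {x, z}): φ is true.
  z (successors {v, x}): φ is true.
For instance, at x:
  At x: □(¬r ∧ s) is false, so ¬□(¬r ∧ s) is true.
    At x: □(¬r ∧ s) requires ¬r ∧ s at every successor {u, w}.
      ¬r ∧ s fails at w, so □(¬r ∧ s) is false at x.
Satisfying worlds: {v, w, x, y, z}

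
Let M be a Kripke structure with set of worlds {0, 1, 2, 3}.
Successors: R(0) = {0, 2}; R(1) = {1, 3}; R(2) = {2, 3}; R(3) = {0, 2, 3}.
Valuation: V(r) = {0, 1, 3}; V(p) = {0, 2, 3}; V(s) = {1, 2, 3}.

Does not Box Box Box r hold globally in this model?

Yes

Let φ = not Box Box Box r. Evaluate φ at each world:
  0 (successors {0, 2}): φ is true.
  1 (successors {1, 3}): φ is true.
  2 (successors {2, 3}): φ is true.
  3 (successors {0, 2, 3}): φ is true.
For instance, at 0:
  At 0: Box Box Box r is false, so not Box Box Box r is true.
    At 0: Box Box Box r requires Box Box r at every successor {0, 2}.
      Box Box r fails at 0, so Box Box Box r is false at 0.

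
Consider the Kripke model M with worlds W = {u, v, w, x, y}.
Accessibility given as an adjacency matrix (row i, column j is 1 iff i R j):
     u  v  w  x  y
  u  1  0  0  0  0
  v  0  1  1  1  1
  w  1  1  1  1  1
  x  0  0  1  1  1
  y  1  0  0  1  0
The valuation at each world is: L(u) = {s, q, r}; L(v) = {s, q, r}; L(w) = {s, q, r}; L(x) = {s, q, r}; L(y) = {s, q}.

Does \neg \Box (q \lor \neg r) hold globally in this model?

Recall that \Box ψ holds at a world iff ψ holds at every accessible world, and \Diamond ψ holds iff ψ holds at some accessible world.
Let φ = \neg \Box (q \lor \neg r). Evaluate φ at each world:
  u (successors {u}): φ is false.
  v (successors {v, w, x, y}): φ is false.
  w (successors {u, v, w, x, y}): φ is false.
  x (successors {w, x, y}): φ is false.
  y (successors {u, x}): φ is false.
Detail at u (counterexample):
  At u: \Box (q \lor \neg r) is true, so \neg \Box (q \lor \neg r) is false.
    At u: \Box (q \lor \neg r) requires q \lor \neg r at every successor {u}.
      At u: q \lor \neg r is true.
    So \Box (q \lor \neg r) is true at u.

No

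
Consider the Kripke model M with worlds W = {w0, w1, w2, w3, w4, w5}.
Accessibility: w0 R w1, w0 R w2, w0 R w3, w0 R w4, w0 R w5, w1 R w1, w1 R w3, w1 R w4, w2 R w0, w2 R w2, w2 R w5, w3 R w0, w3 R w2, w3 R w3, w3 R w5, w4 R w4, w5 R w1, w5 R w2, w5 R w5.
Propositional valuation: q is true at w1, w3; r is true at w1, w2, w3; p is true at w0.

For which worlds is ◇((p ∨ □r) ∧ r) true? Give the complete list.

Let φ = ◇((p ∨ □r) ∧ r). Evaluate φ at each world:
  w0 (successors {w1, w2, w3, w4, w5}): φ is false.
  w1 (successors {w1, w3, w4}): φ is false.
  w2 (successors {w0, w2, w5}): φ is false.
  w3 (successors {w0, w2, w3, w5}): φ is false.
  w4 (successors {w4}): φ is false.
  w5 (successors {w1, w2, w5}): φ is false.
For instance, at w0:
  At w0: ◇((p ∨ □r) ∧ r) requires (p ∨ □r) ∧ r at some successor in {w1, w2, w3, w4, w5}.
    At w1: (p ∨ □r) ∧ r is false.
    At w2: (p ∨ □r) ∧ r is false.
    At w3: (p ∨ □r) ∧ r is false.
    At w4: (p ∨ □r) ∧ r is false.
    At w5: (p ∨ □r) ∧ r is false.
  So ◇((p ∨ □r) ∧ r) is false at w0.
Satisfying worlds: none.

none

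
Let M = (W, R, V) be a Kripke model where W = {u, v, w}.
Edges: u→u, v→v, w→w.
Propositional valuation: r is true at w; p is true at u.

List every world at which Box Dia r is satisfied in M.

w

Let φ = Box Dia r. Evaluate φ at each world:
  u (successors {u}): φ is false.
  v (successors {v}): φ is false.
  w (successors {w}): φ is true.
For instance, at v:
  At v: Box Dia r requires Dia r at every successor {v}.
    Dia r fails at v, so Box Dia r is false at v.
      At v: Dia r requires r at some successor in {v}.
        At v: r is false.
      So Dia r is false at v.
Satisfying worlds: {w}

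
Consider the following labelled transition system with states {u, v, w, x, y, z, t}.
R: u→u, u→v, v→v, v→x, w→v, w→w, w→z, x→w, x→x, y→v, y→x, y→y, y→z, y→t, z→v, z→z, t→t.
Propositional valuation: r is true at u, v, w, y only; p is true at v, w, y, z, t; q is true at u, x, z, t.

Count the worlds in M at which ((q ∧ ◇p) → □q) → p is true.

7

Let φ = ((q ∧ ◇p) → □q) → p. Evaluate φ at each world:
  u (successors {u, v}): φ is true.
  v (successors {v, x}): φ is true.
  w (successors {v, w, z}): φ is true.
  x (successors {w, x}): φ is true.
  y (successors {v, x, y, z, t}): φ is true.
  z (successors {v, z}): φ is true.
  t (successors {t}): φ is true.
For instance, at u:
  At u: (q ∧ ◇p) → □q is false, p is false, so ((q ∧ ◇p) → □q) → p is true.
    At u: q ∧ ◇p is true, □q is false, so (q ∧ ◇p) → □q is false.
      At u: q is true, ◇p is true, so q ∧ ◇p is true.
      At u: □q requires q at every successor {u, v}.
        q fails at v, so □q is false at u.
Satisfying worlds: {u, v, w, x, y, z, t}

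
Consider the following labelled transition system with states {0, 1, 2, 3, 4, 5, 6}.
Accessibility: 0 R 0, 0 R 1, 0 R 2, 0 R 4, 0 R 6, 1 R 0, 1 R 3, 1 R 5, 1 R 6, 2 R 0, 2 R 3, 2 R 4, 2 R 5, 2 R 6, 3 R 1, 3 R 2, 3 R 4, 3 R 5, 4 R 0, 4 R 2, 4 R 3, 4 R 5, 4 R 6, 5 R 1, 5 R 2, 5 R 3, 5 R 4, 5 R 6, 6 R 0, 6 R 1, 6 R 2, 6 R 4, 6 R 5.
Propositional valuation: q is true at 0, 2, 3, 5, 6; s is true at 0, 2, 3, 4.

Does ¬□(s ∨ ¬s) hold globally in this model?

Let φ = ¬□(s ∨ ¬s). Evaluate φ at each world:
  0 (successors {0, 1, 2, 4, 6}): φ is false.
  1 (successors {0, 3, 5, 6}): φ is false.
  2 (successors {0, 3, 4, 5, 6}): φ is false.
  3 (successors {1, 2, 4, 5}): φ is false.
  4 (successors {0, 2, 3, 5, 6}): φ is false.
  5 (successors {1, 2, 3, 4, 6}): φ is false.
  6 (successors {0, 1, 2, 4, 5}): φ is false.
Detail at 0 (counterexample):
  At 0: □(s ∨ ¬s) is true, so ¬□(s ∨ ¬s) is false.
    At 0: □(s ∨ ¬s) requires s ∨ ¬s at every successor {0, 1, 2, 4, 6}.
      At 0: s ∨ ¬s is true.
      At 1: s ∨ ¬s is true.
      At 2: s ∨ ¬s is true.
      At 4: s ∨ ¬s is true.
      At 6: s ∨ ¬s is true.
    So □(s ∨ ¬s) is true at 0.

No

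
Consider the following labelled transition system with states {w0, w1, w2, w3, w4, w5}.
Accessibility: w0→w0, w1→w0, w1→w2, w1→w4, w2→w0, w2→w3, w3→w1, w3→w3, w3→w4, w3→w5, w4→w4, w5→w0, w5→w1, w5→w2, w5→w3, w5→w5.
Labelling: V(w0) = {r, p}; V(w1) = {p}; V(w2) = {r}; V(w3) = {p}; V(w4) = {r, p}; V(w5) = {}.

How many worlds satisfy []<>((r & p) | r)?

6

Let φ = []<>((r & p) | r). Evaluate φ at each world:
  w0 (successors {w0}): φ is true.
  w1 (successors {w0, w2, w4}): φ is true.
  w2 (successors {w0, w3}): φ is true.
  w3 (successors {w1, w3, w4, w5}): φ is true.
  w4 (successors {w4}): φ is true.
  w5 (successors {w0, w1, w2, w3, w5}): φ is true.
For instance, at w0:
  At w0: []<>((r & p) | r) requires <>((r & p) | r) at every successor {w0}.
      At w0: <>((r & p) | r) requires (r & p) | r at some successor in {w0}.
        (r & p) | r holds at w0, so <>((r & p) | r) is true at w0.
  So []<>((r & p) | r) is true at w0.
Satisfying worlds: {w0, w1, w2, w3, w4, w5}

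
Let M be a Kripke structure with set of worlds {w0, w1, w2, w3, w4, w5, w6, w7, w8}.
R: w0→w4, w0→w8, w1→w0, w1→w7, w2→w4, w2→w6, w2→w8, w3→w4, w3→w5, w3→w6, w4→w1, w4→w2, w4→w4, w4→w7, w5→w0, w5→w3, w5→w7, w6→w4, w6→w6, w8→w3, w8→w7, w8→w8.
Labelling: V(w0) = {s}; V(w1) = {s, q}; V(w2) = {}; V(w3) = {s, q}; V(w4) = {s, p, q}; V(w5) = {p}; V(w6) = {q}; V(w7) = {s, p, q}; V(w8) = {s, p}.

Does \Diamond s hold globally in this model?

No

Recall that \Diamond ψ holds at a world iff ψ holds at some accessible world.
Let φ = \Diamond s. Evaluate φ at each world:
  w0 (successors {w4, w8}): φ is true.
  w1 (successors {w0, w7}): φ is true.
  w2 (successors {w4, w6, w8}): φ is true.
  w3 (successors {w4, w5, w6}): φ is true.
  w4 (successors {w1, w2, w4, w7}): φ is true.
  w5 (successors {w0, w3, w7}): φ is true.
  w6 (successors {w4, w6}): φ is true.
  w7 (successors ∅): φ is false.
  w8 (successors {w3, w7, w8}): φ is true.
Detail at w7 (counterexample):
  At w7: no accessible worlds, so \Diamond s is false.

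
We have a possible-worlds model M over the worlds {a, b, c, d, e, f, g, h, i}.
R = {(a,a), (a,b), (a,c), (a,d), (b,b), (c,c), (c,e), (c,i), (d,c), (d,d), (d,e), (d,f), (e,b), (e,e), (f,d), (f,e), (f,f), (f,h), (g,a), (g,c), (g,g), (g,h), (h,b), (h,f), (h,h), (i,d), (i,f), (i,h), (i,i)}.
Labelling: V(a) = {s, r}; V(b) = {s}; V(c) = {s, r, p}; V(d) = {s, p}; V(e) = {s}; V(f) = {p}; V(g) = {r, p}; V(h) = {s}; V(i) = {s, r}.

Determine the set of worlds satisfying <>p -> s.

a, b, c, d, e, h, i

Let φ = <>p -> s. Evaluate φ at each world:
  a (successors {a, b, c, d}): φ is true.
  b (successors {b}): φ is true.
  c (successors {c, e, i}): φ is true.
  d (successors {c, d, e, f}): φ is true.
  e (successors {b, e}): φ is true.
  f (successors {d, e, f, h}): φ is false.
  g (successors {a, c, g, h}): φ is false.
  h (successors {b, f, h}): φ is true.
  i (successors {d, f, h, i}): φ is true.
For instance, at b:
  At b: <>p is false, s is true, so <>p -> s is true.
    At b: <>p requires p at some successor in {b}.
      At b: p is false.
    So <>p is false at b.
Satisfying worlds: {a, b, c, d, e, h, i}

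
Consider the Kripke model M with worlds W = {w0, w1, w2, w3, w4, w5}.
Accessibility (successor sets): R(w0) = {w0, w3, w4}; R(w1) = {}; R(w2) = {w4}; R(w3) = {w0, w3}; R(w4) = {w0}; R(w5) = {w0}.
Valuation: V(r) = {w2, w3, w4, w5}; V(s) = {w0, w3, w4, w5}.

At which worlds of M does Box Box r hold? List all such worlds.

w1

Recall that Box ψ holds at a world iff ψ holds at every accessible world, and Dia ψ holds iff ψ holds at some accessible world.
Let φ = Box Box r. Evaluate φ at each world:
  w0 (successors {w0, w3, w4}): φ is false.
  w1 (successors ∅): φ is true.
  w2 (successors {w4}): φ is false.
  w3 (successors {w0, w3}): φ is false.
  w4 (successors {w0}): φ is false.
  w5 (successors {w0}): φ is false.
For instance, at w2:
  At w2: Box Box r requires Box r at every successor {w4}.
    Box r fails at w4, so Box Box r is false at w2.
      At w4: Box r requires r at every successor {w0}.
        r fails at w0, so Box r is false at w4.
Satisfying worlds: {w1}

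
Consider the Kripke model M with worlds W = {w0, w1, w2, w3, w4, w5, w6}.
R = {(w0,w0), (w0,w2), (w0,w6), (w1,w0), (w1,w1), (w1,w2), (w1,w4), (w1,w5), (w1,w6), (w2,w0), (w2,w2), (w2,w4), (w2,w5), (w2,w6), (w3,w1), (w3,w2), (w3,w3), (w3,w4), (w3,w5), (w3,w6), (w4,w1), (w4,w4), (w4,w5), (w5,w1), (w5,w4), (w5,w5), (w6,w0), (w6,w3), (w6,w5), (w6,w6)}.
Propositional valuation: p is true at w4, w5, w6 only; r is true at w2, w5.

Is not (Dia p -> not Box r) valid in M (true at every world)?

Let φ = not (Dia p -> not Box r). Evaluate φ at each world:
  w0 (successors {w0, w2, w6}): φ is false.
  w1 (successors {w0, w1, w2, w4, w5, w6}): φ is false.
  w2 (successors {w0, w2, w4, w5, w6}): φ is false.
  w3 (successors {w1, w2, w3, w4, w5, w6}): φ is false.
  w4 (successors {w1, w4, w5}): φ is false.
  w5 (successors {w1, w4, w5}): φ is false.
  w6 (successors {w0, w3, w5, w6}): φ is false.
Detail at w0 (counterexample):
  At w0: Dia p -> not Box r is true, so not (Dia p -> not Box r) is false.
    At w0: Dia p is true, not Box r is true, so Dia p -> not Box r is true.
      At w0: Dia p requires p at some successor in {w0, w2, w6}.
        p holds at w6, so Dia p is true at w0.
      At w0: Box r is false, so not Box r is true.

No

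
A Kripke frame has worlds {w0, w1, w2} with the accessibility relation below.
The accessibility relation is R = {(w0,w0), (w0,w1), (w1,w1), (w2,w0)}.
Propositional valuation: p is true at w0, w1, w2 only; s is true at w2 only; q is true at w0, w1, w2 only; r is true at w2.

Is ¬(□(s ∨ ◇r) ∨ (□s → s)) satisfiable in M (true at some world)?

Recall that □ψ holds at a world iff ψ holds at every accessible world, and ◇ψ holds iff ψ holds at some accessible world.
Let φ = ¬(□(s ∨ ◇r) ∨ (□s → s)). Evaluate φ at each world:
  w0 (successors {w0, w1}): φ is false.
  w1 (successors {w1}): φ is false.
  w2 (successors {w0}): φ is false.
For instance, at w1:
  At w1: □(s ∨ ◇r) ∨ (□s → s) is true, so ¬(□(s ∨ ◇r) ∨ (□s → s)) is false.
    At w1: □(s ∨ ◇r) is false, □s → s is true, so □(s ∨ ◇r) ∨ (□s → s) is true.
      At w1: □(s ∨ ◇r) requires s ∨ ◇r at every successor {w1}.
        s ∨ ◇r fails at w1, so □(s ∨ ◇r) is false at w1.
      At w1: □s is false, s is false, so □s → s is true.

No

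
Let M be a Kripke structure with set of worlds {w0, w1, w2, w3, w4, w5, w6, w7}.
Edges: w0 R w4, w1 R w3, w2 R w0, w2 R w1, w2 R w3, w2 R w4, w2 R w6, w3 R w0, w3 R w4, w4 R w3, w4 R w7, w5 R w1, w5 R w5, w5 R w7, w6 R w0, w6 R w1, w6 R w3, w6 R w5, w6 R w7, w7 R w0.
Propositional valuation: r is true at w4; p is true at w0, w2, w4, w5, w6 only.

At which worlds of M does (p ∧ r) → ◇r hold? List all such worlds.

Recall that ◇ψ holds at a world iff ψ holds at some accessible world.
Let φ = (p ∧ r) → ◇r. Evaluate φ at each world:
  w0 (successors {w4}): φ is true.
  w1 (successors {w3}): φ is true.
  w2 (successors {w0, w1, w3, w4, w6}): φ is true.
  w3 (successors {w0, w4}): φ is true.
  w4 (successors {w3, w7}): φ is false.
  w5 (successors {w1, w5, w7}): φ is true.
  w6 (successors {w0, w1, w3, w5, w7}): φ is true.
  w7 (successors {w0}): φ is true.
For instance, at w7:
  At w7: p ∧ r is false, ◇r is false, so (p ∧ r) → ◇r is true.
    At w7: ◇r requires r at some successor in {w0}.
      At w0: r is false.
    So ◇r is false at w7.
Satisfying worlds: {w0, w1, w2, w3, w5, w6, w7}

w0, w1, w2, w3, w5, w6, w7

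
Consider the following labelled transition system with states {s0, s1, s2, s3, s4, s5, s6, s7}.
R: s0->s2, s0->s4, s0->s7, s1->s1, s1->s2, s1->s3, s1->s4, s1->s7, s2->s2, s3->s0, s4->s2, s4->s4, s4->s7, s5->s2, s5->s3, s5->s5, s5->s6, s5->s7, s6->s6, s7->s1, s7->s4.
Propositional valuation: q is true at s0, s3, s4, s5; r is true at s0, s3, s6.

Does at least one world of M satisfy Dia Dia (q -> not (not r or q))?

Recall that Dia ψ holds at a world iff ψ holds at some accessible world.
Let φ = Dia Dia (q -> not (not r or q)). Evaluate φ at each world:
  s0 (successors {s2, s4, s7}): φ is true.
  s1 (successors {s1, s2, s3, s4, s7}): φ is true.
  s2 (successors {s2}): φ is true.
  s3 (successors {s0}): φ is true.
  s4 (successors {s2, s4, s7}): φ is true.
  s5 (successors {s2, s3, s5, s6, s7}): φ is true.
  s6 (successors {s6}): φ is true.
  s7 (successors {s1, s4}): φ is true.
Detail at s0 (witness):
  At s0: Dia Dia (q -> not (not r or q)) requires Dia (q -> not (not r or q)) at some successor in {s2, s4, s7}.
    Dia (q -> not (not r or q)) holds at s2, so Dia Dia (q -> not (not r or q)) is true at s0.
      At s2: Dia (q -> not (not r or q)) requires q -> not (not r or q) at some successor in {s2}.
        q -> not (not r or q) holds at s2, so Dia (q -> not (not r or q)) is true at s2.

Yes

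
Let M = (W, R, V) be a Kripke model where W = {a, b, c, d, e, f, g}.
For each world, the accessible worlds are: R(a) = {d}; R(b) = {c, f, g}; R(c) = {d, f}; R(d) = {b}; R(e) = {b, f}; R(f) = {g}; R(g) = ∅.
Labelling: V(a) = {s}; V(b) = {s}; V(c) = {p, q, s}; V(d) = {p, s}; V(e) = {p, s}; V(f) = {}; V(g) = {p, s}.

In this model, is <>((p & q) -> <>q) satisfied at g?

At g: no accessible worlds, so <>((p & q) -> <>q) is false.

No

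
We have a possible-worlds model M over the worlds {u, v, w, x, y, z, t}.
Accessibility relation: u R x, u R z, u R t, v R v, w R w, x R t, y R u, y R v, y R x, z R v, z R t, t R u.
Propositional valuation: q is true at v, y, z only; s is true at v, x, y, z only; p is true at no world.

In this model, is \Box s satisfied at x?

No

At x: \Box s requires s at every successor {t}.
  s fails at t, so \Box s is false at x.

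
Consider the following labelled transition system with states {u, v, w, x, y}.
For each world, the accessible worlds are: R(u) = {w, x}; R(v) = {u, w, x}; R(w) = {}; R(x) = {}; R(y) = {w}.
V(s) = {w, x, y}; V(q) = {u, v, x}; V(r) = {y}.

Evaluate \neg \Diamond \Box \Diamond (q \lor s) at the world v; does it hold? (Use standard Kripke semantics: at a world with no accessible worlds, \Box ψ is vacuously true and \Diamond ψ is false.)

No

At v: \Diamond \Box \Diamond (q \lor s) is true, so \neg \Diamond \Box \Diamond (q \lor s) is false.
  At v: \Diamond \Box \Diamond (q \lor s) requires \Box \Diamond (q \lor s) at some successor in {u, w, x}.
    \Box \Diamond (q \lor s) holds at w, so \Diamond \Box \Diamond (q \lor s) is true at v.
      At w: no accessible worlds, so \Box \Diamond (q \lor s) holds vacuously.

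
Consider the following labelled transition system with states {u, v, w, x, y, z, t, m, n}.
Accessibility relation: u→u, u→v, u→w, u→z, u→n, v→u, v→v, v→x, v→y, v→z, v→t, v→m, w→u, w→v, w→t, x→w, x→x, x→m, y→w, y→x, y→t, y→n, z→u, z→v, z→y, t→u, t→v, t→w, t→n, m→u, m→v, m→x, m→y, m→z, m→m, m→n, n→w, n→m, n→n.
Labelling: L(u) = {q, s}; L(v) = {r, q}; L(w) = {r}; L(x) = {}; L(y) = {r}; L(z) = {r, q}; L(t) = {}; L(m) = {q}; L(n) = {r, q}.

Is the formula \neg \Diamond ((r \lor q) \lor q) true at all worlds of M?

Let φ = \neg \Diamond ((r \lor q) \lor q). Evaluate φ at each world:
  u (successors {u, v, w, z, n}): φ is false.
  v (successors {u, v, x, y, z, t, m}): φ is false.
  w (successors {u, v, t}): φ is false.
  x (successors {w, x, m}): φ is false.
  y (successors {w, x, t, n}): φ is false.
  z (successors {u, v, y}): φ is false.
  t (successors {u, v, w, n}): φ is false.
  m (successors {u, v, x, y, z, m, n}): φ is false.
  n (successors {w, m, n}): φ is false.
Detail at u (counterexample):
  At u: \Diamond ((r \lor q) \lor q) is true, so \neg \Diamond ((r \lor q) \lor q) is false.
    At u: \Diamond ((r \lor q) \lor q) requires (r \lor q) \lor q at some successor in {u, v, w, z, n}.
      (r \lor q) \lor q holds at u, so \Diamond ((r \lor q) \lor q) is true at u.

No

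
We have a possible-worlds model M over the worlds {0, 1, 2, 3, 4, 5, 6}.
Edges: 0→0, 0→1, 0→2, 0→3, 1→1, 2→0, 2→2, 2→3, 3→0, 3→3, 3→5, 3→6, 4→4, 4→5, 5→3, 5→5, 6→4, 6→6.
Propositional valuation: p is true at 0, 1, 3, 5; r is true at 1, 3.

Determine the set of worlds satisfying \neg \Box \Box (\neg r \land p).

Let φ = \neg \Box \Box (\neg r \land p). Evaluate φ at each world:
  0 (successors {0, 1, 2, 3}): φ is true.
  1 (successors {1}): φ is true.
  2 (successors {0, 2, 3}): φ is true.
  3 (successors {0, 3, 5, 6}): φ is true.
  4 (successors {4, 5}): φ is true.
  5 (successors {3, 5}): φ is true.
  6 (successors {4, 6}): φ is true.
For instance, at 3:
  At 3: \Box \Box (\neg r \land p) is false, so \neg \Box \Box (\neg r \land p) is true.
    At 3: \Box \Box (\neg r \land p) requires \Box (\neg r \land p) at every successor {0, 3, 5, 6}.
      \Box (\neg r \land p) fails at 0, so \Box \Box (\neg r \land p) is false at 3.
Satisfying worlds: {0, 1, 2, 3, 4, 5, 6}

0, 1, 2, 3, 4, 5, 6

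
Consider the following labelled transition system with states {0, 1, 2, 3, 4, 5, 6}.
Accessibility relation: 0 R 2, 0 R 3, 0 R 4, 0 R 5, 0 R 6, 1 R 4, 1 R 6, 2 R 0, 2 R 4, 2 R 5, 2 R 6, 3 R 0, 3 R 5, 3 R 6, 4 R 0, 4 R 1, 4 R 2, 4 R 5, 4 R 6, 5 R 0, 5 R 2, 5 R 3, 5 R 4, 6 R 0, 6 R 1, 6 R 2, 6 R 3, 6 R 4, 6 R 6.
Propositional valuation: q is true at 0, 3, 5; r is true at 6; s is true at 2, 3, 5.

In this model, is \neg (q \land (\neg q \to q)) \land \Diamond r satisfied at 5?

No

At 5: \neg (q \land (\neg q \to q)) is false, \Diamond r is false, so \neg (q \land (\neg q \to q)) \land \Diamond r is false.
  At 5: \Diamond r requires r at some successor in {0, 2, 3, 4}.
    At 0: r is false.
    At 2: r is false.
    At 3: r is false.
    At 4: r is false.
  So \Diamond r is false at 5.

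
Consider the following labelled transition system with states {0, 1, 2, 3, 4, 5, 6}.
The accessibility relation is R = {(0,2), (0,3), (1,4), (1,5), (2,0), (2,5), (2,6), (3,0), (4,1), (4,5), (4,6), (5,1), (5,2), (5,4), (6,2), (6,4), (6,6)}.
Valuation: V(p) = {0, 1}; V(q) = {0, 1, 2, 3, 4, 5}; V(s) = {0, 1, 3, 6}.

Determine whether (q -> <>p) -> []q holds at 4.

No

At 4: q -> <>p is true, []q is false, so (q -> <>p) -> []q is false.
  At 4: q is true, <>p is true, so q -> <>p is true.
    At 4: <>p requires p at some successor in {1, 5, 6}.
      p holds at 1, so <>p is true at 4.
  At 4: []q requires q at every successor {1, 5, 6}.
    q fails at 6, so []q is false at 4.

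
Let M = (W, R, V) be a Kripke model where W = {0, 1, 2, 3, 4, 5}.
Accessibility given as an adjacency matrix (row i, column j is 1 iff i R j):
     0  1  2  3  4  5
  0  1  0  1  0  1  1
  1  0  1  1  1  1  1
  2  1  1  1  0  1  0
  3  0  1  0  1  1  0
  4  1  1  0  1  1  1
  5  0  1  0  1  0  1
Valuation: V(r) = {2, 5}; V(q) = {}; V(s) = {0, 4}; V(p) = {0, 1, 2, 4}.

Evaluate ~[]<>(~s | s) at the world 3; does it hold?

No

Recall that []ψ holds at a world iff ψ holds at every accessible world, and <>ψ holds iff ψ holds at some accessible world.
At 3: []<>(~s | s) is true, so ~[]<>(~s | s) is false.
  At 3: []<>(~s | s) requires <>(~s | s) at every successor {1, 3, 4}.
      At 1: <>(~s | s) requires ~s | s at some successor in {1, 2, 3, 4, 5}.
        ~s | s holds at 1, so <>(~s | s) is true at 1.
      At 3: <>(~s | s) requires ~s | s at some successor in {1, 3, 4}.
        ~s | s holds at 1, so <>(~s | s) is true at 3.
      At 4: <>(~s | s) requires ~s | s at some successor in {0, 1, 3, 4, 5}.
        ~s | s holds at 0, so <>(~s | s) is true at 4.
  So []<>(~s | s) is true at 3.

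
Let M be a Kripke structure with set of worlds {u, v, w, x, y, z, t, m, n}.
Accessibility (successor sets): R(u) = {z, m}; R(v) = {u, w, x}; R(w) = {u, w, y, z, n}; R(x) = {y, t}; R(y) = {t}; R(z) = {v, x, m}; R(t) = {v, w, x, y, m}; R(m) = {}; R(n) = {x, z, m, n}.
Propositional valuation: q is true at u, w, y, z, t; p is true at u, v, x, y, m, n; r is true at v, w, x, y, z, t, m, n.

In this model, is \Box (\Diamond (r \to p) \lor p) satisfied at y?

At y: \Box (\Diamond (r \to p) \lor p) requires \Diamond (r \to p) \lor p at every successor {t}.
    At t: \Diamond (r \to p) is true, p is false, so \Diamond (r \to p) \lor p is true.
      At t: \Diamond (r \to p) requires r \to p at some successor in {v, w, x, y, m}.
        r \to p holds at v, so \Diamond (r \to p) is true at t.
So \Box (\Diamond (r \to p) \lor p) is true at y.

Yes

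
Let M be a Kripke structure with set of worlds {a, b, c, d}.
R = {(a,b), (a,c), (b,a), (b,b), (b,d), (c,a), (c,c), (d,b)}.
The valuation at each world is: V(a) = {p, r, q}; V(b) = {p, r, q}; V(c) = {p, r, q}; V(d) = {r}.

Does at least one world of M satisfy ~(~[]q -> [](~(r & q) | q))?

Let φ = ~(~[]q -> [](~(r & q) | q)). Evaluate φ at each world:
  a (successors {b, c}): φ is false.
  b (successors {a, b, d}): φ is false.
  c (successors {a, c}): φ is false.
  d (successors {b}): φ is false.
For instance, at d:
  At d: ~[]q -> [](~(r & q) | q) is true, so ~(~[]q -> [](~(r & q) | q)) is false.
    At d: ~[]q is false, [](~(r & q) | q) is true, so ~[]q -> [](~(r & q) | q) is true.
      At d: []q is true, so ~[]q is false.
      At d: [](~(r & q) | q) requires ~(r & q) | q at every successor {b}.
        At b: ~(r & q) | q is true.
      So [](~(r & q) | q) is true at d.

No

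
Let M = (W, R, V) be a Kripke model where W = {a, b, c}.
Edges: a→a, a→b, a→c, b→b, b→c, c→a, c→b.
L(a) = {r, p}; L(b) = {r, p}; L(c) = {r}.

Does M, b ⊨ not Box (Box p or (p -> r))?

At b: Box (Box p or (p -> r)) is true, so not Box (Box p or (p -> r)) is false.
  At b: Box (Box p or (p -> r)) requires Box p or (p -> r) at every successor {b, c}.
      At b: Box p is false, p -> r is true, so Box p or (p -> r) is true.
      At c: Box p is true, p -> r is true, so Box p or (p -> r) is true.
  So Box (Box p or (p -> r)) is true at b.

No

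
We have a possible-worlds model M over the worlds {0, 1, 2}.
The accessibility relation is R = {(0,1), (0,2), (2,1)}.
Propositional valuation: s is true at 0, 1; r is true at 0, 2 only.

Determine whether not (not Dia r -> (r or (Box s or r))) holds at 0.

No

At 0: not Dia r -> (r or (Box s or r)) is true, so not (not Dia r -> (r or (Box s or r))) is false.
  At 0: not Dia r is false, r or (Box s or r) is true, so not Dia r -> (r or (Box s or r)) is true.
    At 0: Dia r is true, so not Dia r is false.
      At 0: Dia r requires r at some successor in {1, 2}.
        r holds at 2, so Dia r is true at 0.
    At 0: r is true, Box s or r is true, so r or (Box s or r) is true.
      At 0: Box s is false, r is true, so Box s or r is true.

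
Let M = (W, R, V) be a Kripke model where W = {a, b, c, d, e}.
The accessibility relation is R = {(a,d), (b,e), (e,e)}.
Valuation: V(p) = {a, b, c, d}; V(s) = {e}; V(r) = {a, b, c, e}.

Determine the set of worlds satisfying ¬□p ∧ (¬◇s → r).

Let φ = ¬□p ∧ (¬◇s → r). Evaluate φ at each world:
  a (successors {d}): φ is false.
  b (successors {e}): φ is true.
  c (successors ∅): φ is false.
  d (successors ∅): φ is false.
  e (successors {e}): φ is true.
For instance, at e:
  At e: ¬□p is true, ¬◇s → r is true, so ¬□p ∧ (¬◇s → r) is true.
    At e: □p is false, so ¬□p is true.
      At e: □p requires p at every successor {e}.
        p fails at e, so □p is false at e.
    At e: ¬◇s is false, r is true, so ¬◇s → r is true.
      At e: ◇s is true, so ¬◇s is false.
Satisfying worlds: {b, e}

b, e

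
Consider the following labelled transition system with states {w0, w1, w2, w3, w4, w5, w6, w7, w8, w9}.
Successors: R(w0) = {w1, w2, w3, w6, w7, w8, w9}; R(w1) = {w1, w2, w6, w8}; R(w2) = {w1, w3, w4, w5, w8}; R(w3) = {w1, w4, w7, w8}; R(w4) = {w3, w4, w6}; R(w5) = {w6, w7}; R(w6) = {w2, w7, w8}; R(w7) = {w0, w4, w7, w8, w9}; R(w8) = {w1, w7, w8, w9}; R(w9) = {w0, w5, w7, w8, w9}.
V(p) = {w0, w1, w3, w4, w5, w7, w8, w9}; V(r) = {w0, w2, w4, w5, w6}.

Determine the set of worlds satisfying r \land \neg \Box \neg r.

w0, w2, w4, w5, w6

Let φ = r \land \neg \Box \neg r. Evaluate φ at each world:
  w0 (successors {w1, w2, w3, w6, w7, w8, w9}): φ is true.
  w1 (successors {w1, w2, w6, w8}): φ is false.
  w2 (successors {w1, w3, w4, w5, w8}): φ is true.
  w3 (successors {w1, w4, w7, w8}): φ is false.
  w4 (successors {w3, w4, w6}): φ is true.
  w5 (successors {w6, w7}): φ is true.
  w6 (successors {w2, w7, w8}): φ is true.
  w7 (successors {w0, w4, w7, w8, w9}): φ is false.
  w8 (successors {w1, w7, w8, w9}): φ is false.
  w9 (successors {w0, w5, w7, w8, w9}): φ is false.
For instance, at w3:
  At w3: r is false, \neg \Box \neg r is true, so r \land \neg \Box \neg r is false.
    At w3: \Box \neg r is false, so \neg \Box \neg r is true.
      At w3: \Box \neg r requires \neg r at every successor {w1, w4, w7, w8}.
        \neg r fails at w4, so \Box \neg r is false at w3.
Satisfying worlds: {w0, w2, w4, w5, w6}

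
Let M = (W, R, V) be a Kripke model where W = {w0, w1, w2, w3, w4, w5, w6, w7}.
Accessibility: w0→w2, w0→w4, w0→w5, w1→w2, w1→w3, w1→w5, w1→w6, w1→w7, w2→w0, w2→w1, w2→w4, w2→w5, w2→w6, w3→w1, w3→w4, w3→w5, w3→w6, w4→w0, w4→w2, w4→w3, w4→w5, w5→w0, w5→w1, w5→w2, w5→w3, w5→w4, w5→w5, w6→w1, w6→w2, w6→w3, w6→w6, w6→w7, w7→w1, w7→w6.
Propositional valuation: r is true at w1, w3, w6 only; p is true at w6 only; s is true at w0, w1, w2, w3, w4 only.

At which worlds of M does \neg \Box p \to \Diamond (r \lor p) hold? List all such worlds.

w1, w2, w3, w4, w5, w6, w7

Recall that \Box ψ holds at a world iff ψ holds at every accessible world, and \Diamond ψ holds iff ψ holds at some accessible world.
Let φ = \neg \Box p \to \Diamond (r \lor p). Evaluate φ at each world:
  w0 (successors {w2, w4, w5}): φ is false.
  w1 (successors {w2, w3, w5, w6, w7}): φ is true.
  w2 (successors {w0, w1, w4, w5, w6}): φ is true.
  w3 (successors {w1, w4, w5, w6}): φ is true.
  w4 (successors {w0, w2, w3, w5}): φ is true.
  w5 (successors {w0, w1, w2, w3, w4, w5}): φ is true.
  w6 (successors {w1, w2, w3, w6, w7}): φ is true.
  w7 (successors {w1, w6}): φ is true.
For instance, at w4:
  At w4: \neg \Box p is true, \Diamond (r \lor p) is true, so \neg \Box p \to \Diamond (r \lor p) is true.
    At w4: \Box p is false, so \neg \Box p is true.
      At w4: \Box p requires p at every successor {w0, w2, w3, w5}.
        p fails at w0, so \Box p is false at w4.
    At w4: \Diamond (r \lor p) requires r \lor p at some successor in {w0, w2, w3, w5}.
      r \lor p holds at w3, so \Diamond (r \lor p) is true at w4.
Satisfying worlds: {w1, w2, w3, w4, w5, w6, w7}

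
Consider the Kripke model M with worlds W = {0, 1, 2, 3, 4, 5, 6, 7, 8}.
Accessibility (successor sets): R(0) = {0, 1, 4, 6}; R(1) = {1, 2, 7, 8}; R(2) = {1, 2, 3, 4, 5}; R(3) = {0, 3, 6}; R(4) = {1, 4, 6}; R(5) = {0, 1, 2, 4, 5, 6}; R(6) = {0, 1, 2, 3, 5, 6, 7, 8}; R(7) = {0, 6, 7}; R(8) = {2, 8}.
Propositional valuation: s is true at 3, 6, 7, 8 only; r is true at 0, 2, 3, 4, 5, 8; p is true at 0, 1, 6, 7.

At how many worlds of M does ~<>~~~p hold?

Let φ = ~<>~~~p. Evaluate φ at each world:
  0 (successors {0, 1, 4, 6}): φ is false.
  1 (successors {1, 2, 7, 8}): φ is false.
  2 (successors {1, 2, 3, 4, 5}): φ is false.
  3 (successors {0, 3, 6}): φ is false.
  4 (successors {1, 4, 6}): φ is false.
  5 (successors {0, 1, 2, 4, 5, 6}): φ is false.
  6 (successors {0, 1, 2, 3, 5, 6, 7, 8}): φ is false.
  7 (successors {0, 6, 7}): φ is true.
  8 (successors {2, 8}): φ is false.
For instance, at 0:
  At 0: <>~~~p is true, so ~<>~~~p is false.
    At 0: <>~~~p requires ~~~p at some successor in {0, 1, 4, 6}.
      ~~~p holds at 4, so <>~~~p is true at 0.
Satisfying worlds: {7}

1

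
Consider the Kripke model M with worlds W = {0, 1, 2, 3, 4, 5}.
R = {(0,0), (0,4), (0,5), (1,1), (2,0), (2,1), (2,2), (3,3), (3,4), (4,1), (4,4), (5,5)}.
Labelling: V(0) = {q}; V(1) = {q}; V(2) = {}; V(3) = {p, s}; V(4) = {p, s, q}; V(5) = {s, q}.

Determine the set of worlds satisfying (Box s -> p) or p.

Let φ = (Box s -> p) or p. Evaluate φ at each world:
  0 (successors {0, 4, 5}): φ is true.
  1 (successors {1}): φ is true.
  2 (successors {0, 1, 2}): φ is true.
  3 (successors {3, 4}): φ is true.
  4 (successors {1, 4}): φ is true.
  5 (successors {5}): φ is false.
For instance, at 0:
  At 0: Box s -> p is true, p is false, so (Box s -> p) or p is true.
    At 0: Box s is false, p is false, so Box s -> p is true.
      At 0: Box s requires s at every successor {0, 4, 5}.
        s fails at 0, so Box s is false at 0.
Satisfying worlds: {0, 1, 2, 3, 4}

0, 1, 2, 3, 4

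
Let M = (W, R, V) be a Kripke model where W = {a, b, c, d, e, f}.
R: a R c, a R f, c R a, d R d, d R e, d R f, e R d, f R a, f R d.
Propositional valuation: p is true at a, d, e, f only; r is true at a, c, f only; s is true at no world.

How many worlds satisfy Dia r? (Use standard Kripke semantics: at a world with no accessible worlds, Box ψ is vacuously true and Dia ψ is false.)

4

Recall that Dia ψ holds at a world iff ψ holds at some accessible world.
Let φ = Dia r. Evaluate φ at each world:
  a (successors {c, f}): φ is true.
  b (successors ∅): φ is false.
  c (successors {a}): φ is true.
  d (successors {d, e, f}): φ is true.
  e (successors {d}): φ is false.
  f (successors {a, d}): φ is true.
For instance, at a:
  At a: Dia r requires r at some successor in {c, f}.
    r holds at c, so Dia r is true at a.
Satisfying worlds: {a, c, d, f}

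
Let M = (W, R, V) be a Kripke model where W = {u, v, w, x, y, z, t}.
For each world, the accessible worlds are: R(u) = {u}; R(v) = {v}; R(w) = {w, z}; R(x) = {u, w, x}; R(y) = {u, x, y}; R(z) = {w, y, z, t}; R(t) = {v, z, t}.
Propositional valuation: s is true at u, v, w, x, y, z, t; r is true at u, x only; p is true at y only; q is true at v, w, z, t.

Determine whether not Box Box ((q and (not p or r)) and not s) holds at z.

At z: Box Box ((q and (not p or r)) and not s) is false, so not Box Box ((q and (not p or r)) and not s) is true.
  At z: Box Box ((q and (not p or r)) and not s) requires Box ((q and (not p or r)) and not s) at every successor {w, y, z, t}.
    Box ((q and (not p or r)) and not s) fails at w, so Box Box ((q and (not p or r)) and not s) is false at z.
      At w: Box ((q and (not p or r)) and not s) requires (q and (not p or r)) and not s at every successor {w, z}.
        (q and (not p or r)) and not s fails at w, so Box ((q and (not p or r)) and not s) is false at w.

Yes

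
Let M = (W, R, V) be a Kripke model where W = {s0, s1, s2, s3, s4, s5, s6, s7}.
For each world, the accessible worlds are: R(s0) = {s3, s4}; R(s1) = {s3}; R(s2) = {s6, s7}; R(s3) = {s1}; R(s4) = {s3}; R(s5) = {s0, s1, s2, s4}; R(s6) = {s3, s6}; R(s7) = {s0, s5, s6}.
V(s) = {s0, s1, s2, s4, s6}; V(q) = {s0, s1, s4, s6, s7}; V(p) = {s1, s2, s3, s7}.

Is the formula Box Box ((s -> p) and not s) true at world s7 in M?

At s7: Box Box ((s -> p) and not s) requires Box ((s -> p) and not s) at every successor {s0, s5, s6}.
  Box ((s -> p) and not s) fails at s0, so Box Box ((s -> p) and not s) is false at s7.
    At s0: Box ((s -> p) and not s) requires (s -> p) and not s at every successor {s3, s4}.
      (s -> p) and not s fails at s4, so Box ((s -> p) and not s) is false at s0.

No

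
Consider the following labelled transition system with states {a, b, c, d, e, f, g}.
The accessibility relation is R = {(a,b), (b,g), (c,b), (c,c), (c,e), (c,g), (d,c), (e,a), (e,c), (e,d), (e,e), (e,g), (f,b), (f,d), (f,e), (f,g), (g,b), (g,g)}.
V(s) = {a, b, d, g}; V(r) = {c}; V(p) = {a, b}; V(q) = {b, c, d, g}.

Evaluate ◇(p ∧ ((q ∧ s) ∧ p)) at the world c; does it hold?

At c: ◇(p ∧ ((q ∧ s) ∧ p)) requires p ∧ ((q ∧ s) ∧ p) at some successor in {b, c, e, g}.
  p ∧ ((q ∧ s) ∧ p) holds at b, so ◇(p ∧ ((q ∧ s) ∧ p)) is true at c.

Yes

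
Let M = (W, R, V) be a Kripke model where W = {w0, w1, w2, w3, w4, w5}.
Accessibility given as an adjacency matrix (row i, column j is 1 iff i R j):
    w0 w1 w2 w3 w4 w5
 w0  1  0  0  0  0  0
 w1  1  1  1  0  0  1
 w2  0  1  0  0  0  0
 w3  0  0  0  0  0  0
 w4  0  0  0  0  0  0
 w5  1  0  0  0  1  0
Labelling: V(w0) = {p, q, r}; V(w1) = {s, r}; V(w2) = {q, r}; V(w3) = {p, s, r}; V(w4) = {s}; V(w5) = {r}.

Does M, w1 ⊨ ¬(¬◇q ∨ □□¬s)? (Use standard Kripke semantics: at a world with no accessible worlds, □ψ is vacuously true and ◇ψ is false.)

Recall that □ψ holds at a world iff ψ holds at every accessible world, and ◇ψ holds iff ψ holds at some accessible world.
At w1: ¬◇q ∨ □□¬s is false, so ¬(¬◇q ∨ □□¬s) is true.
  At w1: ¬◇q is false, □□¬s is false, so ¬◇q ∨ □□¬s is false.
    At w1: ◇q is true, so ¬◇q is false.
      At w1: ◇q requires q at some successor in {w0, w1, w2, w5}.
        q holds at w0, so ◇q is true at w1.
    At w1: □□¬s requires □¬s at every successor {w0, w1, w2, w5}.
      □¬s fails at w1, so □□¬s is false at w1.

Yes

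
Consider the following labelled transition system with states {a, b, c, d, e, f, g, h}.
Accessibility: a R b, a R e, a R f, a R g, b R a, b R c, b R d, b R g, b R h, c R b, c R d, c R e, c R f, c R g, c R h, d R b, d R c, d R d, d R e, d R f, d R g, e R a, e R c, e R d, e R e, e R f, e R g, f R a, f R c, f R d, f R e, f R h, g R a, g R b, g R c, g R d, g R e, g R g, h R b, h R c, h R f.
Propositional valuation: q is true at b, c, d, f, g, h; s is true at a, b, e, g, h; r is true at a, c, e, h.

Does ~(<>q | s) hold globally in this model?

Recall that <>ψ holds at a world iff ψ holds at some accessible world.
Let φ = ~(<>q | s). Evaluate φ at each world:
  a (successors {b, e, f, g}): φ is false.
  b (successors {a, c, d, g, h}): φ is false.
  c (successors {b, d, e, f, g, h}): φ is false.
  d (successors {b, c, d, e, f, g}): φ is false.
  e (successors {a, c, d, e, f, g}): φ is false.
  f (successors {a, c, d, e, h}): φ is false.
  g (successors {a, b, c, d, e, g}): φ is false.
  h (successors {b, c, f}): φ is false.
Detail at a (counterexample):
  At a: <>q | s is true, so ~(<>q | s) is false.
    At a: <>q is true, s is true, so <>q | s is true.
      At a: <>q requires q at some successor in {b, e, f, g}.
        q holds at b, so <>q is true at a.

No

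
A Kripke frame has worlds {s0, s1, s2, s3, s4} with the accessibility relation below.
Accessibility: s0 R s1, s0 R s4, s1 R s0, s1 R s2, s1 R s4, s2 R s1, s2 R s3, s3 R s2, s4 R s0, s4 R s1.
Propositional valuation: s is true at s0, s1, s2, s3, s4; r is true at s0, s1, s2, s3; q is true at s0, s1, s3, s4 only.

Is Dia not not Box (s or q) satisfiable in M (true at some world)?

Yes

Recall that Box ψ holds at a world iff ψ holds at every accessible world, and Dia ψ holds iff ψ holds at some accessible world.
Let φ = Dia not not Box (s or q). Evaluate φ at each world:
  s0 (successors {s1, s4}): φ is true.
  s1 (successors {s0, s2, s4}): φ is true.
  s2 (successors {s1, s3}): φ is true.
  s3 (successors {s2}): φ is true.
  s4 (successors {s0, s1}): φ is true.
Detail at s0 (witness):
  At s0: Dia not not Box (s or q) requires not not Box (s or q) at some successor in {s1, s4}.
    not not Box (s or q) holds at s1, so Dia not not Box (s or q) is true at s0.
      At s1: not Box (s or q) is false, so not not Box (s or q) is true.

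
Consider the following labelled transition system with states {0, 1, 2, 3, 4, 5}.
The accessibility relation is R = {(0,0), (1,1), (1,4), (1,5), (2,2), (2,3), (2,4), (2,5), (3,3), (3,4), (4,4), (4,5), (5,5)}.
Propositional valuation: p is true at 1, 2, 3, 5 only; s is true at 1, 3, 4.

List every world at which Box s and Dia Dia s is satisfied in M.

3

Recall that Box ψ holds at a world iff ψ holds at every accessible world, and Dia ψ holds iff ψ holds at some accessible world.
Let φ = Box s and Dia Dia s. Evaluate φ at each world:
  0 (successors {0}): φ is false.
  1 (successors {1, 4, 5}): φ is false.
  2 (successors {2, 3, 4, 5}): φ is false.
  3 (successors {3, 4}): φ is true.
  4 (successors {4, 5}): φ is false.
  5 (successors {5}): φ is false.
For instance, at 4:
  At 4: Box s is false, Dia Dia s is true, so Box s and Dia Dia s is false.
    At 4: Box s requires s at every successor {4, 5}.
      s fails at 5, so Box s is false at 4.
    At 4: Dia Dia s requires Dia s at some successor in {4, 5}.
      Dia s holds at 4, so Dia Dia s is true at 4.
Satisfying worlds: {3}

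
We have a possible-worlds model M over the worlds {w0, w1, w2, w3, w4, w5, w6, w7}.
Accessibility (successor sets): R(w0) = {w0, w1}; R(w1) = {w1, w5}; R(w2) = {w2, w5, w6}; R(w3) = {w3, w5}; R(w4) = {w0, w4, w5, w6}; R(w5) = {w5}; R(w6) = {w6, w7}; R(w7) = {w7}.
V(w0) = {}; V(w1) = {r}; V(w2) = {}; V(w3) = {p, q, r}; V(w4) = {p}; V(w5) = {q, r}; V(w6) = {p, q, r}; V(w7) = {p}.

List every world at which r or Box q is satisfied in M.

w1, w3, w5, w6

Recall that Box ψ holds at a world iff ψ holds at every accessible world, and Dia ψ holds iff ψ holds at some accessible world.
Let φ = r or Box q. Evaluate φ at each world:
  w0 (successors {w0, w1}): φ is false.
  w1 (successors {w1, w5}): φ is true.
  w2 (successors {w2, w5, w6}): φ is false.
  w3 (successors {w3, w5}): φ is true.
  w4 (successors {w0, w4, w5, w6}): φ is false.
  w5 (successors {w5}): φ is true.
  w6 (successors {w6, w7}): φ is true.
  w7 (successors {w7}): φ is false.
For instance, at w2:
  At w2: r is false, Box q is false, so r or Box q is false.
    At w2: Box q requires q at every successor {w2, w5, w6}.
      q fails at w2, so Box q is false at w2.
Satisfying worlds: {w1, w3, w5, w6}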